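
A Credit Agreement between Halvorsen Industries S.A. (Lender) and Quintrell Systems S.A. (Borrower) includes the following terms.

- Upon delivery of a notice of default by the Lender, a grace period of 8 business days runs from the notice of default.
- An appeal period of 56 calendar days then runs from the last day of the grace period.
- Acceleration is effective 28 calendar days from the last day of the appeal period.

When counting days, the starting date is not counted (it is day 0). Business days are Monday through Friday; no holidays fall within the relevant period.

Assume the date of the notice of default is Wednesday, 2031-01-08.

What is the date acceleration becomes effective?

The last day of the grace period: counting 8 business days from Wednesday, 2031-01-08 (Jan 9, Jan 10, Jan 13, Jan 14, Jan 15, Jan 16, Jan 17, Jan 20, skipping weekends) reaches Monday, 2031-01-20.
The last day of the appeal period: 2031-01-20 + 56 days = 2031-03-17.
The date acceleration becomes effective: 2031-03-17 + 28 days = 2031-04-14.

2031-04-14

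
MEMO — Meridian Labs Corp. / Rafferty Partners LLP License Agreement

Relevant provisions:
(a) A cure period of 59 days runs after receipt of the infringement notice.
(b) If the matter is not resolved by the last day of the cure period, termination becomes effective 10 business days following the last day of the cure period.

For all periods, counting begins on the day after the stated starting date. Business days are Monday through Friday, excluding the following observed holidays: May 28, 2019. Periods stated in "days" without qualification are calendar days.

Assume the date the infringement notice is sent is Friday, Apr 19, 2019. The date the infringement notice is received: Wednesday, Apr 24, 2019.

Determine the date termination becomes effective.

Jul 5, 2019

Adding 59 calendar days to Apr 24, 2019 gives Jun 22, 2019, which is the last day of the cure period.
From Saturday, Jun 22, 2019, 10 business days (Jun 24, Jun 25, Jun 26, Jun 27, Jun 28, Jul 1, Jul 2, Jul 3, Jul 4, Jul 5, skipping weekends) brings us to Friday, Jul 5, 2019, which is the date termination becomes effective.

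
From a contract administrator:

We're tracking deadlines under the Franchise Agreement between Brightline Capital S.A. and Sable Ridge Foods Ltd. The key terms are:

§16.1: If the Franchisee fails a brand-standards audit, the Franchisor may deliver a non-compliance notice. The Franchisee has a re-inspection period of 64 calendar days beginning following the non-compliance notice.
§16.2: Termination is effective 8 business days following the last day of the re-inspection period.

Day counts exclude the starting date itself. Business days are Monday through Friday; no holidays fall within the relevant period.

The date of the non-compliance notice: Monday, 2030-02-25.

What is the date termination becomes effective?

Adding 64 calendar days to 2030-02-25 gives 2030-04-30, which is the last day of the re-inspection period.
The date termination becomes effective: counting 8 business days from Tuesday, 2030-04-30 (May 1, May 2, May 3, May 6, May 7, May 8, May 9, May 10, skipping weekends) reaches Friday, 2030-05-10.

2030-05-10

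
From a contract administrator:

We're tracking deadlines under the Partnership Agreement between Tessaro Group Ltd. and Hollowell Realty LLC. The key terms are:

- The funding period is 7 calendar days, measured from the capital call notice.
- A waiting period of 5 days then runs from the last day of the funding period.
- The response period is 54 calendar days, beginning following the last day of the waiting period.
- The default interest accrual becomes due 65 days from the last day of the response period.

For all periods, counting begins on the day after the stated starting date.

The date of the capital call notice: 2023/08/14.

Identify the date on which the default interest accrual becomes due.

2023/12/23

Adding 7 calendar days to 2023/08/14 gives 2023/08/21, which is the last day of the funding period.
Adding 5 calendar days to 2023/08/21 gives 2023/08/26, which is the last day of the waiting period.
The last day of the response period: 54 calendar days after 2023/08/26 is 2023/10/19.
The date on which the default interest accrual becomes due: 2023/10/19 + 65 days = 2023/12/23.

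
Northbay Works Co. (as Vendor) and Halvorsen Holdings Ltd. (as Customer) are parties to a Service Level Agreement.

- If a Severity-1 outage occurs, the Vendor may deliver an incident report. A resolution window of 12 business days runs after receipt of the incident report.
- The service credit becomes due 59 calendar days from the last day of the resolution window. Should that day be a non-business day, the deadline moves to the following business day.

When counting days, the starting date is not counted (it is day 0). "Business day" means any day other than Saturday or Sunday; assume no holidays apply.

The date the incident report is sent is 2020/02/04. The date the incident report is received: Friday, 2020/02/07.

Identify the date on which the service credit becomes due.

2020/04/24

The last day of the resolution window: 12 business days after Friday, 2020/02/07, skipping weekends — Feb 10, Feb 11, Feb 12, Feb 13, …, Feb 21, Feb 24, Feb 25 — lands on Tuesday, 2020/02/25.
The date on which the service credit becomes due: 2020/02/25 + 59 days = 2020/04/24. 2020/04/24 is a Friday, so no roll-forward applies.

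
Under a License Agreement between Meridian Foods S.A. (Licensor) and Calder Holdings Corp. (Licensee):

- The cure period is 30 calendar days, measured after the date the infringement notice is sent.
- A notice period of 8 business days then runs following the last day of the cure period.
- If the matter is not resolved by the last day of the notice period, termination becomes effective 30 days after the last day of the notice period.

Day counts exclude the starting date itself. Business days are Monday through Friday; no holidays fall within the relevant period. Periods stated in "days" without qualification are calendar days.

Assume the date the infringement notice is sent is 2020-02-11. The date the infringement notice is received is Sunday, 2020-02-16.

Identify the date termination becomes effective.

2020-04-23

Adding 30 calendar days to 2020-02-11 gives 2020-03-12, which is the last day of the cure period.
The last day of the notice period: counting 8 business days from Thursday, 2020-03-12 (Mar 13, Mar 16, Mar 17, Mar 18, Mar 19, Mar 20, Mar 23, Mar 24, skipping weekends) reaches Tuesday, 2020-03-24.
The date termination becomes effective: 2020-03-24 + 30 days = 2020-04-23.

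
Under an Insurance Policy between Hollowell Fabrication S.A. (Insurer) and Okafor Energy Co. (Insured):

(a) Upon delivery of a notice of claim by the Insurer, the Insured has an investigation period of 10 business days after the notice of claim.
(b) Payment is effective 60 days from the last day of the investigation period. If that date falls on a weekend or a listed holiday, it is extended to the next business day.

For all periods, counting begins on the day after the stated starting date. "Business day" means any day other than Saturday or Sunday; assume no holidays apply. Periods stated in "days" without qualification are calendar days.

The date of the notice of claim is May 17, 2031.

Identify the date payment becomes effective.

July 29, 2031

From Saturday, May 17, 2031, 10 business days (May 19, May 20, May 21, May 22, May 23, May 26, May 27, May 28, May 29, May 30, skipping weekends) brings us to Friday, May 30, 2031, which is the last day of the investigation period.
The date payment becomes effective: May 30, 2031 + 60 days = July 29, 2031. July 29, 2031 is a Tuesday, so no roll-forward applies.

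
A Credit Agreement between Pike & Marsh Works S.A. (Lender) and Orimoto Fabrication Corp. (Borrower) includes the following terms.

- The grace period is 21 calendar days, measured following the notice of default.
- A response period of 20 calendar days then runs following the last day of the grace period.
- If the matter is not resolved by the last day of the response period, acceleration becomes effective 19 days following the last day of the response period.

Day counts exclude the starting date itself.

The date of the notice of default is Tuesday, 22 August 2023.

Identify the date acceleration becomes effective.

The last day of the grace period: 21 calendar days after 22 August 2023 is 12 September 2023.
The last day of the response period: 12 September 2023 + 20 days = 2 October 2023.
Adding 19 calendar days to 2 October 2023 gives 21 October 2023, which is the date acceleration becomes effective.

21 October 2023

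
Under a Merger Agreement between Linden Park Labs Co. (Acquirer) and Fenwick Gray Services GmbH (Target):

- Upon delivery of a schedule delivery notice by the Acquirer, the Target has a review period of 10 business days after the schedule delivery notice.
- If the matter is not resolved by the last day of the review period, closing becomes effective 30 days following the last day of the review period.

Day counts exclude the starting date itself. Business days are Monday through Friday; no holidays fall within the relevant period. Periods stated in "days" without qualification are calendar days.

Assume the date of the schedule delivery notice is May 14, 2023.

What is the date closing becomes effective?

Jun 25, 2023

The last day of the review period: 10 business days after Sunday, May 14, 2023, skipping weekends — May 15, May 16, May 17, May 18, May 19, May 22, May 23, May 24, May 25, May 26 — lands on Friday, May 26, 2023.
The date closing becomes effective: 30 calendar days after May 26, 2023 is Jun 25, 2023.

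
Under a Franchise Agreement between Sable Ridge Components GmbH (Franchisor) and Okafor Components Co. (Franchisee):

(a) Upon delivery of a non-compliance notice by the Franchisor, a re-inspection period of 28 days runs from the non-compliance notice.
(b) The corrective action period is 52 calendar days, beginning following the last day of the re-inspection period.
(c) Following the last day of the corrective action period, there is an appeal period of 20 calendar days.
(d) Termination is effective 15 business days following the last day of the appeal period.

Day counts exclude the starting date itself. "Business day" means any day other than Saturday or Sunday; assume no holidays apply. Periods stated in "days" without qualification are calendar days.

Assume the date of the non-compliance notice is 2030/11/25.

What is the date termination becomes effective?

The last day of the re-inspection period: 28 calendar days after 2030/11/25 is 2030/12/23.
The last day of the corrective action period: 2030/12/23 + 52 days = 2031/02/13.
The last day of the appeal period: 2031/02/13 + 20 days = 2031/03/05.
The date termination becomes effective: 15 business days after Wednesday, 2031/03/05, skipping weekends — Mar 6, Mar 7, Mar 10, Mar 11, …, Mar 24, Mar 25, Mar 26 — lands on Wednesday, 2031/03/26.

2031/03/26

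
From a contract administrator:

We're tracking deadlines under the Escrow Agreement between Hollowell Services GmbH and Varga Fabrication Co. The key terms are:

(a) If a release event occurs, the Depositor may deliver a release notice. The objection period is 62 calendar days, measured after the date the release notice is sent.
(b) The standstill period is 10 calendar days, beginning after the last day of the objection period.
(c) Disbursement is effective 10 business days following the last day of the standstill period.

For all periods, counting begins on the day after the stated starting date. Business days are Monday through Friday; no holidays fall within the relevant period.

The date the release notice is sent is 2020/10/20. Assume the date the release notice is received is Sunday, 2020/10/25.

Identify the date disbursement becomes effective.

2021/01/14

Adding 62 calendar days to 2020/10/20 gives 2020/12/21, which is the last day of the objection period.
Adding 10 calendar days to 2020/12/21 gives 2020/12/31, which is the last day of the standstill period.
The date disbursement becomes effective: counting 10 business days from Thursday, 2020/12/31 (Jan 1, Jan 4, Jan 5, Jan 6, Jan 7, Jan 8, Jan 11, Jan 12, Jan 13, Jan 14, skipping weekends) reaches Thursday, 2021/01/14.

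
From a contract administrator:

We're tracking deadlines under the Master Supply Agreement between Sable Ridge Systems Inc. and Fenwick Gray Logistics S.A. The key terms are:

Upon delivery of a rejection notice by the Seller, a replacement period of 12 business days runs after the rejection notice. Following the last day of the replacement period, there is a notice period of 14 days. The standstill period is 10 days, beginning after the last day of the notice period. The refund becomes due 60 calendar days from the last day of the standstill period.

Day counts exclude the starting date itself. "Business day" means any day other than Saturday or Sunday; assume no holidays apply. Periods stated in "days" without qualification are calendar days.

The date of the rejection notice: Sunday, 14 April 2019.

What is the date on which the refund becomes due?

From Sunday, 14 April 2019, 12 business days (Apr 15, Apr 16, Apr 17, Apr 18, …, Apr 26, Apr 29, Apr 30, skipping weekends) brings us to Tuesday, 30 April 2019, which is the last day of the replacement period.
The last day of the notice period: 30 April 2019 + 14 days = 14 May 2019.
Adding 10 calendar days to 14 May 2019 gives 24 May 2019, which is the last day of the standstill period.
The date on which the refund becomes due: 60 calendar days after 24 May 2019 is 23 July 2019.

23 July 2019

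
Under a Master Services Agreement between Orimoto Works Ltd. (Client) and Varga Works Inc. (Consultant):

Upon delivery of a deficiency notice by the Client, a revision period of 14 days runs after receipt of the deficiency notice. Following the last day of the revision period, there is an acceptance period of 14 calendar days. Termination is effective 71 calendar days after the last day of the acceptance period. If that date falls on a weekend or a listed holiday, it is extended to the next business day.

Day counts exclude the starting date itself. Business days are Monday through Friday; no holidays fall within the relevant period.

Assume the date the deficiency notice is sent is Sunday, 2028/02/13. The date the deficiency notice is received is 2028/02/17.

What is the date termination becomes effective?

Adding 14 calendar days to 2028/02/17 gives 2028/03/02, which is the last day of the revision period.
The last day of the acceptance period: 2028/03/02 + 14 days = 2028/03/16.
Adding 71 calendar days to 2028/03/16 gives 2028/05/26, which is the date termination becomes effective. 2028/05/26 is a Friday, so no roll-forward applies.

2028/05/26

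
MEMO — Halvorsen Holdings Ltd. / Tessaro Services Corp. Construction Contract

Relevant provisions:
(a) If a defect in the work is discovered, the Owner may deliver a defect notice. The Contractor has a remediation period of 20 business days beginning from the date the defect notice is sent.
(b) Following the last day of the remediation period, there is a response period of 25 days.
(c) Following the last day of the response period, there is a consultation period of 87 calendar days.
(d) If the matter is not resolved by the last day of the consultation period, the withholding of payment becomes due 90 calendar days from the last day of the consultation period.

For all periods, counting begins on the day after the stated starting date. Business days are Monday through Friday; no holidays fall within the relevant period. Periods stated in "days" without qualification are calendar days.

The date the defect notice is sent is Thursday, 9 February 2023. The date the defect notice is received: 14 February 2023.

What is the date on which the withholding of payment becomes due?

The last day of the remediation period: counting 20 business days from Thursday, 9 February 2023 (Feb 10, Feb 13, Feb 14, Feb 15, …, Mar 7, Mar 8, Mar 9, skipping weekends) reaches Thursday, 9 March 2023.
Adding 25 calendar days to 9 March 2023 gives 3 April 2023, which is the last day of the response period.
The last day of the consultation period: 3 April 2023 + 87 days = 29 June 2023.
The date on which the withholding of payment becomes due: 29 June 2023 + 90 days = 27 September 2023.

27 September 2023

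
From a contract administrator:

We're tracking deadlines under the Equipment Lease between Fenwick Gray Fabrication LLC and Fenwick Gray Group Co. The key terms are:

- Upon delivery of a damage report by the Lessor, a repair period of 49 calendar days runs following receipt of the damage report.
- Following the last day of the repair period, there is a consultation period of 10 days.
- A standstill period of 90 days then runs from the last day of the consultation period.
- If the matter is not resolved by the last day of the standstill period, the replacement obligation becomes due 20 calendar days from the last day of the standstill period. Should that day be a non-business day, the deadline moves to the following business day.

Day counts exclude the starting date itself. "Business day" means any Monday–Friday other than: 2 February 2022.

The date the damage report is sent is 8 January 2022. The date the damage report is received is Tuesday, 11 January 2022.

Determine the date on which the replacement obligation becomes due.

Adding 49 calendar days to 11 January 2022 gives 1 March 2022, which is the last day of the repair period.
Adding 10 calendar days to 1 March 2022 gives 11 March 2022, which is the last day of the consultation period.
The last day of the standstill period: 11 March 2022 + 90 days = 9 June 2022.
The date on which the replacement obligation becomes due: 20 calendar days after 9 June 2022 is 29 June 2022. 29 June 2022 is a Wednesday and is not a listed holiday, so no roll-forward applies.

29 June 2022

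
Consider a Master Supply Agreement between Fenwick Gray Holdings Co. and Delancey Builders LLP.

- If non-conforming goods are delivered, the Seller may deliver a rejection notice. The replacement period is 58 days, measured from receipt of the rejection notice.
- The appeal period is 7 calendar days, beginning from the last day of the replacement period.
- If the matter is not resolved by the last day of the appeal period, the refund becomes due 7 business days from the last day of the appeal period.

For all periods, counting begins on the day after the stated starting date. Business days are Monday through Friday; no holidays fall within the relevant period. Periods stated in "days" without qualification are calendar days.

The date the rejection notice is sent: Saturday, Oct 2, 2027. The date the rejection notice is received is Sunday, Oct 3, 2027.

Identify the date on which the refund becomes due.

The last day of the replacement period: Oct 3, 2027 + 58 days = Nov 30, 2027.
Adding 7 calendar days to Nov 30, 2027 gives Dec 7, 2027, which is the last day of the appeal period.
The date on which the refund becomes due: 7 business days after Tuesday, Dec 7, 2027, skipping weekends — Dec 8, Dec 9, Dec 10, Dec 13, Dec 14, Dec 15, Dec 16 — lands on Thursday, Dec 16, 2027.

Dec 16, 2027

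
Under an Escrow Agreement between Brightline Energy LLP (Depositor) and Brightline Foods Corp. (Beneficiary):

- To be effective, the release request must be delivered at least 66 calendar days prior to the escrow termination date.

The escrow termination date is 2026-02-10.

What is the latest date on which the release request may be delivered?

2025-12-06

Counting back 66 calendar days from 2026-02-10 gives 2025-12-06.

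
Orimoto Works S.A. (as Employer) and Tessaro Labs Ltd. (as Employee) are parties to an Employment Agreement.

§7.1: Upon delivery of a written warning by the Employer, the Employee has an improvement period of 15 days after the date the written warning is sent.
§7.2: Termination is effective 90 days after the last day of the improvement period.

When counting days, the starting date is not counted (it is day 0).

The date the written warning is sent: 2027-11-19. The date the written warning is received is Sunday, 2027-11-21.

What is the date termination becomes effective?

Adding 15 calendar days to 2027-11-19 gives 2027-12-04, which is the last day of the improvement period.
The date termination becomes effective: 90 calendar days after 2027-12-04 is 2028-03-03.

2028-03-03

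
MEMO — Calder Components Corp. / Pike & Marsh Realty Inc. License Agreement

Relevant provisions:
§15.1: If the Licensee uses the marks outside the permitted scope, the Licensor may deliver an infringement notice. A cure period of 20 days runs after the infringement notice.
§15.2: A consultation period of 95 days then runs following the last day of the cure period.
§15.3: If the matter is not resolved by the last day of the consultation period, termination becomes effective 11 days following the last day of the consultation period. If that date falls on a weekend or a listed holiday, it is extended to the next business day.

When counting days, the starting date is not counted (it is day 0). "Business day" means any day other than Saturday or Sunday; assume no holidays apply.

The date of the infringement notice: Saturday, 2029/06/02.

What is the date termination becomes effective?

2029/10/08

Adding 20 calendar days to 2029/06/02 gives 2029/06/22, which is the last day of the cure period.
The last day of the consultation period: 2029/06/22 + 95 days = 2029/09/25.
Adding 11 calendar days to 2029/09/25 gives 2029/10/06, which is the date termination becomes effective. That falls on a Saturday, so it rolls to the next business day, Monday, 2029/10/08.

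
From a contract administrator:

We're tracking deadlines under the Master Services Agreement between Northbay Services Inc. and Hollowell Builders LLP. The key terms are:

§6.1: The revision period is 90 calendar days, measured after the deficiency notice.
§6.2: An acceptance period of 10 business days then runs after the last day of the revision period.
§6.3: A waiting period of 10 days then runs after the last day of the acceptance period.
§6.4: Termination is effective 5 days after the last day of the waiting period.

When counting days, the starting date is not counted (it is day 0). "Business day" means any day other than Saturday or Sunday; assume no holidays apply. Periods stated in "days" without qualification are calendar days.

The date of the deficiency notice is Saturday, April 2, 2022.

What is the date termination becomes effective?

The last day of the revision period: 90 calendar days after April 2, 2022 is July 1, 2022.
From Friday, July 1, 2022, 10 business days (Jul 4, Jul 5, Jul 6, Jul 7, Jul 8, Jul 11, Jul 12, Jul 13, Jul 14, Jul 15, skipping weekends) brings us to Friday, July 15, 2022, which is the last day of the acceptance period.
Adding 10 calendar days to July 15, 2022 gives July 25, 2022, which is the last day of the waiting period.
The date termination becomes effective: 5 calendar days after July 25, 2022 is July 30, 2022.

July 30, 2022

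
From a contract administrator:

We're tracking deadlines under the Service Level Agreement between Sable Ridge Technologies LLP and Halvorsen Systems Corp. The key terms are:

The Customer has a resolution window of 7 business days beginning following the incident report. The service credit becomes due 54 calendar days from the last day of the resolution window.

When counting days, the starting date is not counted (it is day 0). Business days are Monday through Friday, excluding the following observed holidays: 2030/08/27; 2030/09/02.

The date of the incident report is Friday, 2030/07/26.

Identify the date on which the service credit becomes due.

From Friday, 2030/07/26, 7 business days (Jul 29, Jul 30, Jul 31, Aug 1, Aug 2, Aug 5, Aug 6, skipping weekends) brings us to Tuesday, 2030/08/06, which is the last day of the resolution window.
The date on which the service credit becomes due: 54 calendar days after 2030/08/06 is 2030/09/29.

2030/09/29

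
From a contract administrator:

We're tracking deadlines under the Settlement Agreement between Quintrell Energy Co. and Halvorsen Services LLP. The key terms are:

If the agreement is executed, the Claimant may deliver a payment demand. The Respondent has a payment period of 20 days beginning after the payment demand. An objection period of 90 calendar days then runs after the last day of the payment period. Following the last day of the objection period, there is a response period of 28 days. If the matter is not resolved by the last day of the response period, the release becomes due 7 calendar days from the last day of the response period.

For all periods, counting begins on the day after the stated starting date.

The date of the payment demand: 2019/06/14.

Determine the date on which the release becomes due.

2019/11/06

Adding 20 calendar days to 2019/06/14 gives 2019/07/04, which is the last day of the payment period.
The last day of the objection period: 2019/07/04 + 90 days = 2019/10/02.
The last day of the response period: 2019/10/02 + 28 days = 2019/10/30.
The date on which the release becomes due: 7 calendar days after 2019/10/30 is 2019/11/06.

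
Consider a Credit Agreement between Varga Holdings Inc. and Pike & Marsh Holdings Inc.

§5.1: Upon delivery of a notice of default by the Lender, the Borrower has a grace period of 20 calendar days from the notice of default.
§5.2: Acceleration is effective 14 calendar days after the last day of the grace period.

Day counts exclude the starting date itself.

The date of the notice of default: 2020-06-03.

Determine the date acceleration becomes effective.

The last day of the grace period: 20 calendar days after 2020-06-03 is 2020-06-23.
The date acceleration becomes effective: 2020-06-23 + 14 days = 2020-07-07.

2020-07-07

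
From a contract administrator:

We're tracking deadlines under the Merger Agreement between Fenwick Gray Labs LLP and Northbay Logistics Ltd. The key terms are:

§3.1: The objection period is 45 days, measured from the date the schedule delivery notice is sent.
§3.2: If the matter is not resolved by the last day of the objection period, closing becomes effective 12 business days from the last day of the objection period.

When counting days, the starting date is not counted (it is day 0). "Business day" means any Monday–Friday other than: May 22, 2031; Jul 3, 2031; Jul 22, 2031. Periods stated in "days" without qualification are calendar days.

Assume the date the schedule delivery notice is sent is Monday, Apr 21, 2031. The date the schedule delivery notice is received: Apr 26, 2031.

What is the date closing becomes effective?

Jun 23, 2031

Adding 45 calendar days to Apr 21, 2031 gives Jun 5, 2031, which is the last day of the objection period.
From Thursday, Jun 5, 2031, 12 business days (Jun 6, Jun 9, Jun 10, Jun 11, …, Jun 19, Jun 20, Jun 23, skipping weekends) brings us to Monday, Jun 23, 2031, which is the date closing becomes effective.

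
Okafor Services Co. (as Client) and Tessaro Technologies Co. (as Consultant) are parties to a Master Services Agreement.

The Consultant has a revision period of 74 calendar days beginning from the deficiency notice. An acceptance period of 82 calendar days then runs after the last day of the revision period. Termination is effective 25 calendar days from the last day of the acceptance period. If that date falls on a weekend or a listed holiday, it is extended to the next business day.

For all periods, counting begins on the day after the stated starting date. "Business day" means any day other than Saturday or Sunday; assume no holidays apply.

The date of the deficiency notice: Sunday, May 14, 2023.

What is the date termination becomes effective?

The last day of the revision period: 74 calendar days after May 14, 2023 is Jul 27, 2023.
Adding 82 calendar days to Jul 27, 2023 gives Oct 17, 2023, which is the last day of the acceptance period.
The date termination becomes effective: 25 calendar days after Oct 17, 2023 is Nov 11, 2023. That falls on a Saturday, so it rolls to the next business day, Monday, Nov 13, 2023.

Nov 13, 2023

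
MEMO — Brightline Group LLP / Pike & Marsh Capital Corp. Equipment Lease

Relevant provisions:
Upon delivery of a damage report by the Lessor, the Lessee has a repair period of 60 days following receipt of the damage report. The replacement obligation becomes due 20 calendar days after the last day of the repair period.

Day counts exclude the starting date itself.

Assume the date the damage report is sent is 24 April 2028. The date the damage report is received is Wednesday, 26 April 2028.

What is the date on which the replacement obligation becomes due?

15 July 2028

The last day of the repair period: 60 calendar days after 26 April 2028 is 25 June 2028.
The date on which the replacement obligation becomes due: 25 June 2028 + 20 days = 15 July 2028.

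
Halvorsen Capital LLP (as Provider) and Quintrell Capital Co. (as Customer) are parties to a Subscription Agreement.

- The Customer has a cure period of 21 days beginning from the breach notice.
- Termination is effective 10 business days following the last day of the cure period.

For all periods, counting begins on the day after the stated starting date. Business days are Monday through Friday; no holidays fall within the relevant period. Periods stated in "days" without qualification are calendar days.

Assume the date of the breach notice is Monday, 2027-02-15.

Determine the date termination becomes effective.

2027-03-22

The last day of the cure period: 2027-02-15 + 21 days = 2027-03-08.
The date termination becomes effective: counting 10 business days from Monday, 2027-03-08 (Mar 9, Mar 10, Mar 11, Mar 12, Mar 15, Mar 16, Mar 17, Mar 18, Mar 19, Mar 22, skipping weekends) reaches Monday, 2027-03-22.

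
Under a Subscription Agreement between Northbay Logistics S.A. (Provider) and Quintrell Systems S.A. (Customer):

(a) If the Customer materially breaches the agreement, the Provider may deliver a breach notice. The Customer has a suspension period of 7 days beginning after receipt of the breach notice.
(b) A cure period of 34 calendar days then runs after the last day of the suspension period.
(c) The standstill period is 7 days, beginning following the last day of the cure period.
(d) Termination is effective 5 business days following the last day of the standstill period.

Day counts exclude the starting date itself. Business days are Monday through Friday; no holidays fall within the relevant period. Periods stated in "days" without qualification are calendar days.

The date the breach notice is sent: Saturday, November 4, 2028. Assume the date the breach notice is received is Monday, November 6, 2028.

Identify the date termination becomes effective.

The last day of the suspension period: 7 calendar days after November 6, 2028 is November 13, 2028.
The last day of the cure period: 34 calendar days after November 13, 2028 is December 17, 2028.
The last day of the standstill period: December 17, 2028 + 7 days = December 24, 2028.
The date termination becomes effective: 5 business days after Sunday, December 24, 2028, skipping weekends — Dec 25, Dec 26, Dec 27, Dec 28, Dec 29 — lands on Friday, December 29, 2028.

December 29, 2028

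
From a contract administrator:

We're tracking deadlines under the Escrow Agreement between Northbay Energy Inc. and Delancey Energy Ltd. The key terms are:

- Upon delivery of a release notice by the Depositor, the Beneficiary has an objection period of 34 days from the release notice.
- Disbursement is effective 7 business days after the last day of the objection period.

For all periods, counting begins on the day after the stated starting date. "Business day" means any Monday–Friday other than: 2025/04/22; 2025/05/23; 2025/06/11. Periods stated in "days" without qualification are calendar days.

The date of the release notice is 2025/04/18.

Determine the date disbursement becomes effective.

2025/06/03

The last day of the objection period: 34 calendar days after 2025/04/18 is 2025/05/22.
The date disbursement becomes effective: counting 7 business days from Thursday, 2025/05/22 (May 26, May 27, May 28, May 29, May 30, Jun 2, Jun 3, skipping weekends and the listed holiday on May 23) reaches Tuesday, 2025/06/03.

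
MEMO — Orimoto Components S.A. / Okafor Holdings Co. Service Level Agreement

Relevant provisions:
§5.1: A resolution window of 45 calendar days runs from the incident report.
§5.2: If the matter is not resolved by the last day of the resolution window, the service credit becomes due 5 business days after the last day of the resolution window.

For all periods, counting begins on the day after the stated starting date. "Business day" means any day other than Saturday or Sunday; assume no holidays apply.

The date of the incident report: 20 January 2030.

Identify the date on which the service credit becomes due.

13 March 2030

The last day of the resolution window: 20 January 2030 + 45 days = 6 March 2030.
The date on which the service credit becomes due: 5 business days after Wednesday, 6 March 2030, skipping weekends — Mar 7, Mar 8, Mar 11, Mar 12, Mar 13 — lands on Wednesday, 13 March 2030.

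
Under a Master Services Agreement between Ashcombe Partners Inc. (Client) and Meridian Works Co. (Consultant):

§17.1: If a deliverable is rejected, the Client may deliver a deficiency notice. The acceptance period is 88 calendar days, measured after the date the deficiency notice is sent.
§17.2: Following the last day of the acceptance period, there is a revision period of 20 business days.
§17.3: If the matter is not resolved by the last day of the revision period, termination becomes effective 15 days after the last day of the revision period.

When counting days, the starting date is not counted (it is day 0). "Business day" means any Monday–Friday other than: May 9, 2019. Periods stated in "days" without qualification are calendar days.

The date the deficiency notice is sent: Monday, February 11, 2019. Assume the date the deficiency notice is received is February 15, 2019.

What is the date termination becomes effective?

June 22, 2019

The last day of the acceptance period: February 11, 2019 + 88 days = May 10, 2019.
The last day of the revision period: counting 20 business days from Friday, May 10, 2019 (May 13, May 14, May 15, May 16, …, Jun 5, Jun 6, Jun 7, skipping weekends) reaches Friday, June 7, 2019.
The date termination becomes effective: June 7, 2019 + 15 days = June 22, 2019.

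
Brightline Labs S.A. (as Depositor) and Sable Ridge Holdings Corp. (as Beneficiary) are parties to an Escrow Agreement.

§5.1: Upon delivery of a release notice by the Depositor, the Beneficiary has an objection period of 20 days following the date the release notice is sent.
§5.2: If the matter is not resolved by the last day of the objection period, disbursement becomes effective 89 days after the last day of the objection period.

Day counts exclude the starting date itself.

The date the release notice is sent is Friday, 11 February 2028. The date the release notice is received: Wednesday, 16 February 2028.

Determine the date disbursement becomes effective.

The last day of the objection period: 11 February 2028 + 20 days = 2 March 2028.
Adding 89 calendar days to 2 March 2028 gives 30 May 2028, which is the date disbursement becomes effective.

30 May 2028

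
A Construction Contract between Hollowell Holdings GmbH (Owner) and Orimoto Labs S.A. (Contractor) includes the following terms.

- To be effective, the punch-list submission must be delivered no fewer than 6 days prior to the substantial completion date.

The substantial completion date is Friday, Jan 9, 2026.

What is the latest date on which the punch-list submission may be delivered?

Jan 3, 2026

Counting back 6 calendar days from Jan 9, 2026 gives Jan 3, 2026.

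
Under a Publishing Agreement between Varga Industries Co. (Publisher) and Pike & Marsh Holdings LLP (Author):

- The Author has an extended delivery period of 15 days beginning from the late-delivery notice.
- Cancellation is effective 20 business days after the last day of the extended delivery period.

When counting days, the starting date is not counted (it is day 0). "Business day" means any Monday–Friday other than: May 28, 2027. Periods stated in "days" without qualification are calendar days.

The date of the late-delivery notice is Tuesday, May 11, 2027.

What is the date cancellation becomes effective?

The last day of the extended delivery period: May 11, 2027 + 15 days = May 26, 2027.
The date cancellation becomes effective: counting 20 business days from Wednesday, May 26, 2027 (May 27, May 31, Jun 1, Jun 2, …, Jun 22, Jun 23, Jun 24, skipping weekends and the listed holiday on May 28) reaches Thursday, June 24, 2027.

June 24, 2027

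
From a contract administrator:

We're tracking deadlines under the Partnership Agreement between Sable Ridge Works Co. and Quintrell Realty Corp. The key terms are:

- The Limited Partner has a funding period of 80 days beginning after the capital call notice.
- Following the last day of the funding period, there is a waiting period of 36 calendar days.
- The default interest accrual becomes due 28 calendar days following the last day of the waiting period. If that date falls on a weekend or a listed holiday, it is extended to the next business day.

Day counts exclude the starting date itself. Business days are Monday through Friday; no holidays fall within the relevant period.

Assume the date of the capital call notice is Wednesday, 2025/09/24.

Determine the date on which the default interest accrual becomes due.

The last day of the funding period: 2025/09/24 + 80 days = 2025/12/13.
Adding 36 calendar days to 2025/12/13 gives 2026/01/18, which is the last day of the waiting period.
Adding 28 calendar days to 2026/01/18 gives 2026/02/15, which is the date on which the default interest accrual becomes due. That falls on a Sunday, so it rolls to the next business day, Monday, 2026/02/16.

2026/02/16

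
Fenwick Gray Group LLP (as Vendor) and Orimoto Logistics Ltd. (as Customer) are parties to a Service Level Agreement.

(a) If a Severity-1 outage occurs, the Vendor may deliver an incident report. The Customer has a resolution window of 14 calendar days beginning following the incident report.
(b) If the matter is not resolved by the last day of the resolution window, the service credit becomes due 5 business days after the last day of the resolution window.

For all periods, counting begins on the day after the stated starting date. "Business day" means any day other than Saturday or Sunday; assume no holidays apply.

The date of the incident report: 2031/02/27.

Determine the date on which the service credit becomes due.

2031/03/20

The last day of the resolution window: 14 calendar days after 2031/02/27 is 2031/03/13.
From Thursday, 2031/03/13, 5 business days (Mar 14, Mar 17, Mar 18, Mar 19, Mar 20, skipping weekends) brings us to Thursday, 2031/03/20, which is the date on which the service credit becomes due.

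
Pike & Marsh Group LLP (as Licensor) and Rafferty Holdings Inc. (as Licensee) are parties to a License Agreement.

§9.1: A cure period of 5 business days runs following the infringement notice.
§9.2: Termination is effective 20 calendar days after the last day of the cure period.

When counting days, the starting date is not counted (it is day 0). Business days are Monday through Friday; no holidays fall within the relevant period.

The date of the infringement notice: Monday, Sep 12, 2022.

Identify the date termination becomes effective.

Oct 9, 2022

From Monday, Sep 12, 2022, 5 business days (Sep 13, Sep 14, Sep 15, Sep 16, Sep 19, skipping weekends) brings us to Monday, Sep 19, 2022, which is the last day of the cure period.
The date termination becomes effective: 20 calendar days after Sep 19, 2022 is Oct 9, 2022.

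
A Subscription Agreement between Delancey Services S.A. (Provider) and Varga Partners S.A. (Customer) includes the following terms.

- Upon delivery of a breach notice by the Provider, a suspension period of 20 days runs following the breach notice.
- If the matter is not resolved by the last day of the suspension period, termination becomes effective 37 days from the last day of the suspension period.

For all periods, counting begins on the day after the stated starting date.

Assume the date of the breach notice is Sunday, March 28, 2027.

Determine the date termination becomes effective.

May 24, 2027

The last day of the suspension period: 20 calendar days after March 28, 2027 is April 17, 2027.
Adding 37 calendar days to April 17, 2027 gives May 24, 2027, which is the date termination becomes effective.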